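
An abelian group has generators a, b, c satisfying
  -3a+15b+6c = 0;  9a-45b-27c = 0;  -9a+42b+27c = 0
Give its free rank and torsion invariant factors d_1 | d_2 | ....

Answer: M ≅ ℤ/3 ⊕ ℤ/3 ⊕ ℤ/9

Derivation:
rank_ℚ(R)=3; free=3−3=0
SNF(R) diag = [3, 3, 9] → torsion [3, 3, 9]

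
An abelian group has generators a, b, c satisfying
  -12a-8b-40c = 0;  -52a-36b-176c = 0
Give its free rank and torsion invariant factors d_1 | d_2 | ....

rank_ℚ(R)=2; free=3−2=1
SNF(R) diag = [4, 4] → torsion [4, 4]

Answer: M ≅ ℤ^1 ⊕ ℤ/4 ⊕ ℤ/4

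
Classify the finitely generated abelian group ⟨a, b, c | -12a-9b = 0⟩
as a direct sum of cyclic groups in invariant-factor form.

Answer: M ≅ ℤ^2 ⊕ ℤ/3

Derivation:
rank_ℚ(R)=1; free=3−1=2
SNF(R) diag = [3] → torsion [3]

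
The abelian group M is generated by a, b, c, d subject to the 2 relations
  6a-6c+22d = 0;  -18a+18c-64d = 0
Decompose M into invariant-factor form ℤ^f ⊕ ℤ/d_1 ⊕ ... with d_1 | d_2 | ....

rank_ℚ(R)=2; free=4−2=2
SNF(R) diag = [2, 6] → torsion [2, 6]

Answer: M ≅ ℤ^2 ⊕ ℤ/2 ⊕ ℤ/6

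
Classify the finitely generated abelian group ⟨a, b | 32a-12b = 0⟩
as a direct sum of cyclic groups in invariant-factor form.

rank_ℚ(R)=1; free=2−1=1
SNF(R) diag = [4] → torsion [4]

Answer: M ≅ ℤ^1 ⊕ ℤ/4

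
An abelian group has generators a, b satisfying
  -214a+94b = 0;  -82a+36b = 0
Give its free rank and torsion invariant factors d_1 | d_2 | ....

rank_ℚ(R)=2; free=2−2=0
SNF(R) diag = [2, 2] → torsion [2, 2]

Answer: M ≅ ℤ/2 ⊕ ℤ/2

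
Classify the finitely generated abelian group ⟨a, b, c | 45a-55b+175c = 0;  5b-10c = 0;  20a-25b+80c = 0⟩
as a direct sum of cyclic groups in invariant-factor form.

rank_ℚ(R)=3; free=3−3=0
SNF(R) diag = [5, 5, 10] → torsion [5, 5, 10]

Answer: M ≅ ℤ/5 ⊕ ℤ/5 ⊕ ℤ/10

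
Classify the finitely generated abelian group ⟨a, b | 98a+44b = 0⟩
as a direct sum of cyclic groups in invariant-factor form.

Answer: M ≅ ℤ^1 ⊕ ℤ/2

Derivation:
rank_ℚ(R)=1; free=2−1=1
SNF(R) diag = [2] → torsion [2]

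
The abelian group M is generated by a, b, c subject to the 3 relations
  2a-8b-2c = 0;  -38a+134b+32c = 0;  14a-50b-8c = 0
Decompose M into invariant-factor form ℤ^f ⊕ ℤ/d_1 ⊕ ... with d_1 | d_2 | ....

Answer: M ≅ ℤ/2 ⊕ ℤ/6 ⊕ ℤ/12

Derivation:
rank_ℚ(R)=3; free=3−3=0
SNF(R) diag = [2, 6, 12] → torsion [2, 6, 12]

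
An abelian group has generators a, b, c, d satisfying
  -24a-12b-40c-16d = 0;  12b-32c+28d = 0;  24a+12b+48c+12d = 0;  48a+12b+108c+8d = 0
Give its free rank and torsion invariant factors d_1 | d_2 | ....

rank_ℚ(R)=4; free=4−4=0
SNF(R) diag = [4, 4, 12, 24] → torsion [4, 4, 12, 24]

Answer: M ≅ ℤ/4 ⊕ ℤ/4 ⊕ ℤ/12 ⊕ ℤ/24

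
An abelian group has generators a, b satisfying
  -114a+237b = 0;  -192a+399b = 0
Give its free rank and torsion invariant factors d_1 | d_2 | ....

Answer: M ≅ ℤ/3 ⊕ ℤ/6

Derivation:
rank_ℚ(R)=2; free=2−2=0
SNF(R) diag = [3, 6] → torsion [3, 6]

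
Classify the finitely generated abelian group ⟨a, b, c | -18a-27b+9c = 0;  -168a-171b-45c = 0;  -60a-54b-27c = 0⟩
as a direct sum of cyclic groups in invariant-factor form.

rank_ℚ(R)=3; free=3−3=0
SNF(R) diag = [3, 9, 18] → torsion [3, 9, 18]

Answer: M ≅ ℤ/3 ⊕ ℤ/9 ⊕ ℤ/18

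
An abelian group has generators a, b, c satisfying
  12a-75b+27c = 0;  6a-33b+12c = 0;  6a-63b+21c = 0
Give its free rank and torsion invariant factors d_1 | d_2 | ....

Answer: M ≅ ℤ/3 ⊕ ℤ/3 ⊕ ℤ/6

Derivation:
rank_ℚ(R)=3; free=3−3=0
SNF(R) diag = [3, 3, 6] → torsion [3, 3, 6]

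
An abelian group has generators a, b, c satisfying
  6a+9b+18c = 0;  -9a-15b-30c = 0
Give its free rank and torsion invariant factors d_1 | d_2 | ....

rank_ℚ(R)=2; free=3−2=1
SNF(R) diag = [3, 3] → torsion [3, 3]

Answer: M ≅ ℤ^1 ⊕ ℤ/3 ⊕ ℤ/3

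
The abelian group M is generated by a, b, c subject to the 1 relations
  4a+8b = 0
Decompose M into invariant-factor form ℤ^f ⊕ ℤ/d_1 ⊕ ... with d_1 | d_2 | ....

rank_ℚ(R)=1; free=3−1=2
SNF(R) diag = [4] → torsion [4]

Answer: M ≅ ℤ^2 ⊕ ℤ/4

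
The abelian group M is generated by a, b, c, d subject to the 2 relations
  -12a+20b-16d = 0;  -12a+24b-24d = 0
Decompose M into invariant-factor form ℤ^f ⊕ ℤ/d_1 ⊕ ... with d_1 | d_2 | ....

rank_ℚ(R)=2; free=4−2=2
SNF(R) diag = [4, 12] → torsion [4, 12]

Answer: M ≅ ℤ^2 ⊕ ℤ/4 ⊕ ℤ/12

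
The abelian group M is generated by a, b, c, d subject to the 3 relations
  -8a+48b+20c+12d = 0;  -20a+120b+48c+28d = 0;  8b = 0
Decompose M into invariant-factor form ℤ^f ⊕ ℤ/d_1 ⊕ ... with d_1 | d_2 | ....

rank_ℚ(R)=3; free=4−3=1
SNF(R) diag = [4, 4, 8] → torsion [4, 4, 8]

Answer: M ≅ ℤ^1 ⊕ ℤ/4 ⊕ ℤ/4 ⊕ ℤ/8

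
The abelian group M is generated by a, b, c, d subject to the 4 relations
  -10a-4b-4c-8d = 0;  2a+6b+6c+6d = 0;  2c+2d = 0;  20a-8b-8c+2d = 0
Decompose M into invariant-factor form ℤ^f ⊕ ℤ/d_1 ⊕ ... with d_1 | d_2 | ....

Answer: M ≅ ℤ/2 ⊕ ℤ/2 ⊕ ℤ/2 ⊕ ℤ/6

Derivation:
rank_ℚ(R)=4; free=4−4=0
SNF(R) diag = [2, 2, 2, 6] → torsion [2, 2, 2, 6]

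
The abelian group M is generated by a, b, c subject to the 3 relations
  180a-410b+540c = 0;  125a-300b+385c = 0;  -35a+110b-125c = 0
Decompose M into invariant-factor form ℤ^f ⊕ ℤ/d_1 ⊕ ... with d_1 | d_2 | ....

rank_ℚ(R)=3; free=3−3=0
SNF(R) diag = [5, 10, 10] → torsion [5, 10, 10]

Answer: M ≅ ℤ/5 ⊕ ℤ/10 ⊕ ℤ/10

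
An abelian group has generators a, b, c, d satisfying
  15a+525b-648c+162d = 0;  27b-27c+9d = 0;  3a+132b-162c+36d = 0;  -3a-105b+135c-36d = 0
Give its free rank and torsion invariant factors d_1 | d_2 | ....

Answer: M ≅ ℤ/3 ⊕ ℤ/9 ⊕ ℤ/27 ⊕ ℤ/27

Derivation:
rank_ℚ(R)=4; free=4−4=0
SNF(R) diag = [3, 9, 27, 27] → torsion [3, 9, 27, 27]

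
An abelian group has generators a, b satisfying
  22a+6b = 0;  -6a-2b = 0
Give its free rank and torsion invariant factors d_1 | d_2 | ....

Answer: M ≅ ℤ/2 ⊕ ℤ/4

Derivation:
rank_ℚ(R)=2; free=2−2=0
SNF(R) diag = [2, 4] → torsion [2, 4]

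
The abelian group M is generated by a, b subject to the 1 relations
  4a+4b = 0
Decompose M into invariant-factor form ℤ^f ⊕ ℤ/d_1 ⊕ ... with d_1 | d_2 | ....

rank_ℚ(R)=1; free=2−1=1
SNF(R) diag = [4] → torsion [4]

Answer: M ≅ ℤ^1 ⊕ ℤ/4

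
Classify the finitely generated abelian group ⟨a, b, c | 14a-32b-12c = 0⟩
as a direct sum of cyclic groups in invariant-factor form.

rank_ℚ(R)=1; free=3−1=2
SNF(R) diag = [2] → torsion [2]

Answer: M ≅ ℤ^2 ⊕ ℤ/2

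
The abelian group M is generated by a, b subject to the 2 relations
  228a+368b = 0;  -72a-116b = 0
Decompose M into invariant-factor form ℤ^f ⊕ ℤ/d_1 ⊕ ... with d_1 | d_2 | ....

rank_ℚ(R)=2; free=2−2=0
SNF(R) diag = [4, 12] → torsion [4, 12]

Answer: M ≅ ℤ/4 ⊕ ℤ/12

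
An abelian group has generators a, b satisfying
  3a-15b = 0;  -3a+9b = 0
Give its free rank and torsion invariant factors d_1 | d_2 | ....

rank_ℚ(R)=2; free=2−2=0
SNF(R) diag = [3, 6] → torsion [3, 6]

Answer: M ≅ ℤ/3 ⊕ ℤ/6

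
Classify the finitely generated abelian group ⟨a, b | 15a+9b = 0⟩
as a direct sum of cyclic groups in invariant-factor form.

rank_ℚ(R)=1; free=2−1=1
SNF(R) diag = [3] → torsion [3]

Answer: M ≅ ℤ^1 ⊕ ℤ/3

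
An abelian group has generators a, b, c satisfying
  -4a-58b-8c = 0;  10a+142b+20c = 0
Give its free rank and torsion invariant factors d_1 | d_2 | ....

rank_ℚ(R)=2; free=3−2=1
SNF(R) diag = [2, 6] → torsion [2, 6]

Answer: M ≅ ℤ^1 ⊕ ℤ/2 ⊕ ℤ/6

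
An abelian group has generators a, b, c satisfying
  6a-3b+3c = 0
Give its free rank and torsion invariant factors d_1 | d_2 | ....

rank_ℚ(R)=1; free=3−1=2
SNF(R) diag = [3] → torsion [3]

Answer: M ≅ ℤ^2 ⊕ ℤ/3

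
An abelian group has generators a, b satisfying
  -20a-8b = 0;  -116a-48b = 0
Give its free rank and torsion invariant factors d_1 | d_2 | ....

rank_ℚ(R)=2; free=2−2=0
SNF(R) diag = [4, 8] → torsion [4, 8]

Answer: M ≅ ℤ/4 ⊕ ℤ/8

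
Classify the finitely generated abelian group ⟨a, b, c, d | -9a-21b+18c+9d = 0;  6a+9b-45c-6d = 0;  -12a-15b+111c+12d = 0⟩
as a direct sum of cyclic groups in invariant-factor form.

Answer: M ≅ ℤ^1 ⊕ ℤ/3 ⊕ ℤ/3 ⊕ ℤ/6

Derivation:
rank_ℚ(R)=3; free=4−3=1
SNF(R) diag = [3, 3, 6] → torsion [3, 3, 6]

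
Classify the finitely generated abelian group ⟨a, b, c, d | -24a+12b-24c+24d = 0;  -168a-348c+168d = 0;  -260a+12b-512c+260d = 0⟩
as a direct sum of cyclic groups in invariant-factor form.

Answer: M ≅ ℤ^1 ⊕ ℤ/4 ⊕ ℤ/12 ⊕ ℤ/36

Derivation:
rank_ℚ(R)=3; free=4−3=1
SNF(R) diag = [4, 12, 36] → torsion [4, 12, 36]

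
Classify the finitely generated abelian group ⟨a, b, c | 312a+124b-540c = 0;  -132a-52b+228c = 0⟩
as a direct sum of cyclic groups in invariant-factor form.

rank_ℚ(R)=2; free=3−2=1
SNF(R) diag = [4, 12] → torsion [4, 12]

Answer: M ≅ ℤ^1 ⊕ ℤ/4 ⊕ ℤ/12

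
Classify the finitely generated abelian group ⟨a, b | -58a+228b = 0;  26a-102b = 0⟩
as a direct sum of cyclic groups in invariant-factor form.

rank_ℚ(R)=2; free=2−2=0
SNF(R) diag = [2, 6] → torsion [2, 6]

Answer: M ≅ ℤ/2 ⊕ ℤ/6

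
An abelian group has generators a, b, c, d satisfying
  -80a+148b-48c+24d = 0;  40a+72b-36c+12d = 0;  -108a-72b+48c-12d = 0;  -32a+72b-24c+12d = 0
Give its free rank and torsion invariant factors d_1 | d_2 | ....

Answer: M ≅ ℤ/4 ⊕ ℤ/4 ⊕ ℤ/12 ⊕ ℤ/12

Derivation:
rank_ℚ(R)=4; free=4−4=0
SNF(R) diag = [4, 4, 12, 12] → torsion [4, 4, 12, 12]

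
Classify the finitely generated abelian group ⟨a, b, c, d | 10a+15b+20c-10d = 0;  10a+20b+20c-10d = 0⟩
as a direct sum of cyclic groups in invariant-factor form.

Answer: M ≅ ℤ^2 ⊕ ℤ/5 ⊕ ℤ/10

Derivation:
rank_ℚ(R)=2; free=4−2=2
SNF(R) diag = [5, 10] → torsion [5, 10]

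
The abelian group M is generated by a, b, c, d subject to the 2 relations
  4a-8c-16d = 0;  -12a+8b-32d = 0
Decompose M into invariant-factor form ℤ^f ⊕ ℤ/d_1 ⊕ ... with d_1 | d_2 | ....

Answer: M ≅ ℤ^2 ⊕ ℤ/4 ⊕ ℤ/8

Derivation:
rank_ℚ(R)=2; free=4−2=2
SNF(R) diag = [4, 8] → torsion [4, 8]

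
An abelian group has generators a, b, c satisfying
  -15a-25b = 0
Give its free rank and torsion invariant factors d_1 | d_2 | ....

rank_ℚ(R)=1; free=3−1=2
SNF(R) diag = [5] → torsion [5]

Answer: M ≅ ℤ^2 ⊕ ℤ/5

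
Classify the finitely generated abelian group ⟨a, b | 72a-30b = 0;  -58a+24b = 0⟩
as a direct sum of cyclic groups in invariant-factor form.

rank_ℚ(R)=2; free=2−2=0
SNF(R) diag = [2, 6] → torsion [2, 6]

Answer: M ≅ ℤ/2 ⊕ ℤ/6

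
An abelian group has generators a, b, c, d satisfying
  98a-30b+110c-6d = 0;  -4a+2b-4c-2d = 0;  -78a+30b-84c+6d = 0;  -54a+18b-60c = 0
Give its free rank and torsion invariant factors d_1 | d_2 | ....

rank_ℚ(R)=4; free=4−4=0
SNF(R) diag = [2, 2, 6, 18] → torsion [2, 2, 6, 18]

Answer: M ≅ ℤ/2 ⊕ ℤ/2 ⊕ ℤ/6 ⊕ ℤ/18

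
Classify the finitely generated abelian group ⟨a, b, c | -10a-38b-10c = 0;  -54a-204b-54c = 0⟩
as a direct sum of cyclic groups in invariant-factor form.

Answer: M ≅ ℤ^1 ⊕ ℤ/2 ⊕ ℤ/6

Derivation:
rank_ℚ(R)=2; free=3−2=1
SNF(R) diag = [2, 6] → torsion [2, 6]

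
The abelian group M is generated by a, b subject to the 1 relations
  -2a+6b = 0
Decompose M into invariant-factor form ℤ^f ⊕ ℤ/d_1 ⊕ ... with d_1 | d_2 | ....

Answer: M ≅ ℤ^1 ⊕ ℤ/2

Derivation:
rank_ℚ(R)=1; free=2−1=1
SNF(R) diag = [2] → torsion [2]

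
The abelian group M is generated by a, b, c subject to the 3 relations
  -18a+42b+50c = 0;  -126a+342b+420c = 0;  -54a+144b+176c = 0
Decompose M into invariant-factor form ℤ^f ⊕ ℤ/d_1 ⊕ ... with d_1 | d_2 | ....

rank_ℚ(R)=3; free=3−3=0
SNF(R) diag = [2, 6, 18] → torsion [2, 6, 18]

Answer: M ≅ ℤ/2 ⊕ ℤ/6 ⊕ ℤ/18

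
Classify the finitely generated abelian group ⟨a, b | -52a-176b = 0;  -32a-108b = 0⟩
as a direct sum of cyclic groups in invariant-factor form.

rank_ℚ(R)=2; free=2−2=0
SNF(R) diag = [4, 4] → torsion [4, 4]

Answer: M ≅ ℤ/4 ⊕ ℤ/4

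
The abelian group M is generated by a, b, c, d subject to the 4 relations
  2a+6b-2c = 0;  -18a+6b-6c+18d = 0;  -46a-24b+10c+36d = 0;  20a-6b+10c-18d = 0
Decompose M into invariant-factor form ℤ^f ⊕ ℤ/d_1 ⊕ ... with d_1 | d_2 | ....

Answer: M ≅ ℤ/2 ⊕ ℤ/6 ⊕ ℤ/6 ⊕ ℤ/18

Derivation:
rank_ℚ(R)=4; free=4−4=0
SNF(R) diag = [2, 6, 6, 18] → torsion [2, 6, 6, 18]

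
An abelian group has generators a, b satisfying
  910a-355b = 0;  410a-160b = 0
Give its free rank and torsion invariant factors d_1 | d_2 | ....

Answer: M ≅ ℤ/5 ⊕ ℤ/10

Derivation:
rank_ℚ(R)=2; free=2−2=0
SNF(R) diag = [5, 10] → torsion [5, 10]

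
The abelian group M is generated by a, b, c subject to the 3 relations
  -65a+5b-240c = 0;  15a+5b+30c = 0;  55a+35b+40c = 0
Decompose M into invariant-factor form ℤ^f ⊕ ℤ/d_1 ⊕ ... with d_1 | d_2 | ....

Answer: M ≅ ℤ/5 ⊕ ℤ/10 ⊕ ℤ/10

Derivation:
rank_ℚ(R)=3; free=3−3=0
SNF(R) diag = [5, 10, 10] → torsion [5, 10, 10]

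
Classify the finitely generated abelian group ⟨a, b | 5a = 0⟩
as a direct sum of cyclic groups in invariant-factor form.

Answer: M ≅ ℤ^1 ⊕ ℤ/5

Derivation:
rank_ℚ(R)=1; free=2−1=1
SNF(R) diag = [5] → torsion [5]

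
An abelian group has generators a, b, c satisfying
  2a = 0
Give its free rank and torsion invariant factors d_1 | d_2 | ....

Answer: M ≅ ℤ^2 ⊕ ℤ/2

Derivation:
rank_ℚ(R)=1; free=3−1=2
SNF(R) diag = [2] → torsion [2]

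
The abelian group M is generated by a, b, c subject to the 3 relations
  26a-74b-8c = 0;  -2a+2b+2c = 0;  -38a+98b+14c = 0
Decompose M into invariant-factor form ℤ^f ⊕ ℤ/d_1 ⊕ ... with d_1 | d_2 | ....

Answer: M ≅ ℤ/2 ⊕ ℤ/6 ⊕ ℤ/12

Derivation:
rank_ℚ(R)=3; free=3−3=0
SNF(R) diag = [2, 6, 12] → torsion [2, 6, 12]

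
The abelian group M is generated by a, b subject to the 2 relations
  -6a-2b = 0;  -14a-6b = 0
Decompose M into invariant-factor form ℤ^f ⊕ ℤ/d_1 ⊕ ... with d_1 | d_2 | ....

Answer: M ≅ ℤ/2 ⊕ ℤ/4

Derivation:
rank_ℚ(R)=2; free=2−2=0
SNF(R) diag = [2, 4] → torsion [2, 4]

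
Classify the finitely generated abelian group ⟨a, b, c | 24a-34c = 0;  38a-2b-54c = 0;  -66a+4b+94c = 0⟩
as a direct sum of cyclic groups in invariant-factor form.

rank_ℚ(R)=3; free=3−3=0
SNF(R) diag = [2, 2, 2] → torsion [2, 2, 2]

Answer: M ≅ ℤ/2 ⊕ ℤ/2 ⊕ ℤ/2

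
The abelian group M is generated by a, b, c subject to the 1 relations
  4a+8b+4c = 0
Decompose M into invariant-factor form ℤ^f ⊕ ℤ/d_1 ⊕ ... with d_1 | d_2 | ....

Answer: M ≅ ℤ^2 ⊕ ℤ/4

Derivation:
rank_ℚ(R)=1; free=3−1=2
SNF(R) diag = [4] → torsion [4]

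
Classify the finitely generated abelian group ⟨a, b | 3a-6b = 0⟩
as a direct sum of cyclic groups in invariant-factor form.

rank_ℚ(R)=1; free=2−1=1
SNF(R) diag = [3] → torsion [3]

Answer: M ≅ ℤ^1 ⊕ ℤ/3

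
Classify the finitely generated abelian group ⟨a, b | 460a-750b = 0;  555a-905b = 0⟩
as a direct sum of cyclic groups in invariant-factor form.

rank_ℚ(R)=2; free=2−2=0
SNF(R) diag = [5, 10] → torsion [5, 10]

Answer: M ≅ ℤ/5 ⊕ ℤ/10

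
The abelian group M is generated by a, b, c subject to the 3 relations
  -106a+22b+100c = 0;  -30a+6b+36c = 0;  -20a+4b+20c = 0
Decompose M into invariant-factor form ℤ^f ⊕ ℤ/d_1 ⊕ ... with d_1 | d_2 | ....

rank_ℚ(R)=3; free=3−3=0
SNF(R) diag = [2, 4, 12] → torsion [2, 4, 12]

Answer: M ≅ ℤ/2 ⊕ ℤ/4 ⊕ ℤ/12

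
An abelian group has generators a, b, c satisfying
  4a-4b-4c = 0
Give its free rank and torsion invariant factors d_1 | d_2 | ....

Answer: M ≅ ℤ^2 ⊕ ℤ/4

Derivation:
rank_ℚ(R)=1; free=3−1=2
SNF(R) diag = [4] → torsion [4]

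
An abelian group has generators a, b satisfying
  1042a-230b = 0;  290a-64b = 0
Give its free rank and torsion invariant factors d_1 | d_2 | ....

rank_ℚ(R)=2; free=2−2=0
SNF(R) diag = [2, 6] → torsion [2, 6]

Answer: M ≅ ℤ/2 ⊕ ℤ/6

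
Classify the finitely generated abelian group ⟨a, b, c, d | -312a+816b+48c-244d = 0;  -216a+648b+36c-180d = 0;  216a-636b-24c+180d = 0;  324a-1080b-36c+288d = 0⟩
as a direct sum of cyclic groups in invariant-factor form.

rank_ℚ(R)=4; free=4−4=0
SNF(R) diag = [4, 12, 36, 108] → torsion [4, 12, 36, 108]

Answer: M ≅ ℤ/4 ⊕ ℤ/12 ⊕ ℤ/36 ⊕ ℤ/108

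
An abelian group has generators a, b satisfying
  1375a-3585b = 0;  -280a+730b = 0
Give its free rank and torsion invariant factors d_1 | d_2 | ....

rank_ℚ(R)=2; free=2−2=0
SNF(R) diag = [5, 10] → torsion [5, 10]

Answer: M ≅ ℤ/5 ⊕ ℤ/10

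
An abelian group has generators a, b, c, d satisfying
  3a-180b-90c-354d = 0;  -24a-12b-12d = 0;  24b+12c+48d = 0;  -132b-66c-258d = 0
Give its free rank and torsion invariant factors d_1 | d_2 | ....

rank_ℚ(R)=4; free=4−4=0
SNF(R) diag = [3, 6, 12, 12] → torsion [3, 6, 12, 12]

Answer: M ≅ ℤ/3 ⊕ ℤ/6 ⊕ ℤ/12 ⊕ ℤ/12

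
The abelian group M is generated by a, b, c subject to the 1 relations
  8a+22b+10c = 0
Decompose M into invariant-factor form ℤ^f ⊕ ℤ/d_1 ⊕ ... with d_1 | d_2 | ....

Answer: M ≅ ℤ^2 ⊕ ℤ/2

Derivation:
rank_ℚ(R)=1; free=3−1=2
SNF(R) diag = [2] → torsion [2]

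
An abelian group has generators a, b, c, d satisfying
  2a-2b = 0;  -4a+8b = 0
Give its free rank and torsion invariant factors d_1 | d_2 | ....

Answer: M ≅ ℤ^2 ⊕ ℤ/2 ⊕ ℤ/4

Derivation:
rank_ℚ(R)=2; free=4−2=2
SNF(R) diag = [2, 4] → torsion [2, 4]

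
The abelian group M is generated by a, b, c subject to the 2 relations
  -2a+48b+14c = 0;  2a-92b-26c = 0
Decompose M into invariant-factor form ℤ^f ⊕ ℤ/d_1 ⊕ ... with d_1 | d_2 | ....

Answer: M ≅ ℤ^1 ⊕ ℤ/2 ⊕ ℤ/4

Derivation:
rank_ℚ(R)=2; free=3−2=1
SNF(R) diag = [2, 4] → torsion [2, 4]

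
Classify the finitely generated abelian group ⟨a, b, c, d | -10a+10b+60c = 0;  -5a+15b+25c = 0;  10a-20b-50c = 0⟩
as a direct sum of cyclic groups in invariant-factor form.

rank_ℚ(R)=3; free=4−3=1
SNF(R) diag = [5, 10, 10] → torsion [5, 10, 10]

Answer: M ≅ ℤ^1 ⊕ ℤ/5 ⊕ ℤ/10 ⊕ ℤ/10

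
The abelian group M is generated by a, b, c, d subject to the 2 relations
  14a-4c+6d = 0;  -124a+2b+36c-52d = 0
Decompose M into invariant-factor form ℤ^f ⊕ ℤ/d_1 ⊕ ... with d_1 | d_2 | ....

Answer: M ≅ ℤ^2 ⊕ ℤ/2 ⊕ ℤ/2

Derivation:
rank_ℚ(R)=2; free=4−2=2
SNF(R) diag = [2, 2] → torsion [2, 2]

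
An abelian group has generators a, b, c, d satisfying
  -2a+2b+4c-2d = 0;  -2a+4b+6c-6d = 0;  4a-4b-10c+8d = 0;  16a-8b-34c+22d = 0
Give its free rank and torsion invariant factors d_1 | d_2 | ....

rank_ℚ(R)=4; free=4−4=0
SNF(R) diag = [2, 2, 2, 2] → torsion [2, 2, 2, 2]

Answer: M ≅ ℤ/2 ⊕ ℤ/2 ⊕ ℤ/2 ⊕ ℤ/2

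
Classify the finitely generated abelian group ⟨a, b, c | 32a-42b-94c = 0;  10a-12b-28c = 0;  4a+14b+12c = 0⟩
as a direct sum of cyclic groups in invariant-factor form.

Answer: M ≅ ℤ/2 ⊕ ℤ/2 ⊕ ℤ/2

Derivation:
rank_ℚ(R)=3; free=3−3=0
SNF(R) diag = [2, 2, 2] → torsion [2, 2, 2]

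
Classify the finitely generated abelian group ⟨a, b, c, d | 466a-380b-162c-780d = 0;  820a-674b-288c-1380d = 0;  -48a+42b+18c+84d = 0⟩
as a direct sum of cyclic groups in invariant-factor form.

rank_ℚ(R)=3; free=4−3=1
SNF(R) diag = [2, 6, 18] → torsion [2, 6, 18]

Answer: M ≅ ℤ^1 ⊕ ℤ/2 ⊕ ℤ/6 ⊕ ℤ/18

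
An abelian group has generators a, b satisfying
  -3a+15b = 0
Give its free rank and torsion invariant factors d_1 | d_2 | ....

rank_ℚ(R)=1; free=2−1=1
SNF(R) diag = [3] → torsion [3]

Answer: M ≅ ℤ^1 ⊕ ℤ/3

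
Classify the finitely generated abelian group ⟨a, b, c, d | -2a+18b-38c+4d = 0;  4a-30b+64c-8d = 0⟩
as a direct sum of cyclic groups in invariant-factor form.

Answer: M ≅ ℤ^2 ⊕ ℤ/2 ⊕ ℤ/6

Derivation:
rank_ℚ(R)=2; free=4−2=2
SNF(R) diag = [2, 6] → torsion [2, 6]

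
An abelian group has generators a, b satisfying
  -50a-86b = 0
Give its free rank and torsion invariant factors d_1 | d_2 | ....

Answer: M ≅ ℤ^1 ⊕ ℤ/2

Derivation:
rank_ℚ(R)=1; free=2−1=1
SNF(R) diag = [2] → torsion [2]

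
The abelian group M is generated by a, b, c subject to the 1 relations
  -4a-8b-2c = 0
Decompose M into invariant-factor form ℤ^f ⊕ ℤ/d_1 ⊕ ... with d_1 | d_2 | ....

Answer: M ≅ ℤ^2 ⊕ ℤ/2

Derivation:
rank_ℚ(R)=1; free=3−1=2
SNF(R) diag = [2] → torsion [2]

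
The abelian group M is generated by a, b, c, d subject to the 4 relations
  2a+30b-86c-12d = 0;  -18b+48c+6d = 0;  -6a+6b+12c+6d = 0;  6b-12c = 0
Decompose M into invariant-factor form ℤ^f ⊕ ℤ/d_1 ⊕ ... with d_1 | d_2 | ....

Answer: M ≅ ℤ/2 ⊕ ℤ/6 ⊕ ℤ/6 ⊕ ℤ/6

Derivation:
rank_ℚ(R)=4; free=4−4=0
SNF(R) diag = [2, 6, 6, 6] → torsion [2, 6, 6, 6]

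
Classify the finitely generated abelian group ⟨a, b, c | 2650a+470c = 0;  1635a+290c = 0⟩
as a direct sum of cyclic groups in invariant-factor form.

rank_ℚ(R)=2; free=3−2=1
SNF(R) diag = [5, 10] → torsion [5, 10]

Answer: M ≅ ℤ^1 ⊕ ℤ/5 ⊕ ℤ/10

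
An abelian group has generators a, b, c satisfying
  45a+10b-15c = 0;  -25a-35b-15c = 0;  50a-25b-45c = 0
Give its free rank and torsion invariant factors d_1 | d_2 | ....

Answer: M ≅ ℤ/5 ⊕ ℤ/5 ⊕ ℤ/15

Derivation:
rank_ℚ(R)=3; free=3−3=0
SNF(R) diag = [5, 5, 15] → torsion [5, 5, 15]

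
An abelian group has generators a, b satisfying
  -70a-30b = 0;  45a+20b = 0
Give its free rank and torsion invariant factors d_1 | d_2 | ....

rank_ℚ(R)=2; free=2−2=0
SNF(R) diag = [5, 10] → torsion [5, 10]

Answer: M ≅ ℤ/5 ⊕ ℤ/10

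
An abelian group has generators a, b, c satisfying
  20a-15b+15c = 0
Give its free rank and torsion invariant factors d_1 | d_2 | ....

rank_ℚ(R)=1; free=3−1=2
SNF(R) diag = [5] → torsion [5]

Answer: M ≅ ℤ^2 ⊕ ℤ/5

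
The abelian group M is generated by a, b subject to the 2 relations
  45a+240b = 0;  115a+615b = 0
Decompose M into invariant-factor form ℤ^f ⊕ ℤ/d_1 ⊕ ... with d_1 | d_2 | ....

rank_ℚ(R)=2; free=2−2=0
SNF(R) diag = [5, 15] → torsion [5, 15]

Answer: M ≅ ℤ/5 ⊕ ℤ/15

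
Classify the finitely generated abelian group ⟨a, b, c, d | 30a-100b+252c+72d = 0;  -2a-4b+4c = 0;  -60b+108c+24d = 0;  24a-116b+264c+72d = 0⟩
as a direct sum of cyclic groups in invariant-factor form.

Answer: M ≅ ℤ/2 ⊕ ℤ/4 ⊕ ℤ/12 ⊕ ℤ/24

Derivation:
rank_ℚ(R)=4; free=4−4=0
SNF(R) diag = [2, 4, 12, 24] → torsion [2, 4, 12, 24]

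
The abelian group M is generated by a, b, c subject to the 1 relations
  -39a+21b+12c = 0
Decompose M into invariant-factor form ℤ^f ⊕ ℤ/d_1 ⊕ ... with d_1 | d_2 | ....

Answer: M ≅ ℤ^2 ⊕ ℤ/3

Derivation:
rank_ℚ(R)=1; free=3−1=2
SNF(R) diag = [3] → torsion [3]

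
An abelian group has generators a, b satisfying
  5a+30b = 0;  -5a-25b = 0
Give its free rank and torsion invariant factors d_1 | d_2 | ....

rank_ℚ(R)=2; free=2−2=0
SNF(R) diag = [5, 5] → torsion [5, 5]

Answer: M ≅ ℤ/5 ⊕ ℤ/5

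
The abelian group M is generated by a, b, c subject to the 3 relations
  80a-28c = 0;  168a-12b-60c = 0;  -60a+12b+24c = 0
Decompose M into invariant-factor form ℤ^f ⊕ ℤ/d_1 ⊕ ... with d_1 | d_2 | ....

Answer: M ≅ ℤ/4 ⊕ ℤ/12 ⊕ ℤ/36

Derivation:
rank_ℚ(R)=3; free=3−3=0
SNF(R) diag = [4, 12, 36] → torsion [4, 12, 36]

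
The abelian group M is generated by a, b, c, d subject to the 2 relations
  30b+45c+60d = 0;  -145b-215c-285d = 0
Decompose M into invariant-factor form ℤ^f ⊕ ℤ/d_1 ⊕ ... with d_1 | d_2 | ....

Answer: M ≅ ℤ^2 ⊕ ℤ/5 ⊕ ℤ/15

Derivation:
rank_ℚ(R)=2; free=4−2=2
SNF(R) diag = [5, 15] → torsion [5, 15]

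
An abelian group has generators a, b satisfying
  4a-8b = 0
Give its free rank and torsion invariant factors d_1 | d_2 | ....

Answer: M ≅ ℤ^1 ⊕ ℤ/4

Derivation:
rank_ℚ(R)=1; free=2−1=1
SNF(R) diag = [4] → torsion [4]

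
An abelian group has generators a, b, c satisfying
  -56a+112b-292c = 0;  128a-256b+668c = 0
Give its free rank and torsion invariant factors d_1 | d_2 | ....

Answer: M ≅ ℤ^1 ⊕ ℤ/4 ⊕ ℤ/8

Derivation:
rank_ℚ(R)=2; free=3−2=1
SNF(R) diag = [4, 8] → torsion [4, 8]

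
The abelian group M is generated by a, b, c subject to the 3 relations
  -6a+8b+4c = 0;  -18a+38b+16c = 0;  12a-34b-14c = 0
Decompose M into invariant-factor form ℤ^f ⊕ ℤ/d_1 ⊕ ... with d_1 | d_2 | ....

rank_ℚ(R)=3; free=3−3=0
SNF(R) diag = [2, 6, 6] → torsion [2, 6, 6]

Answer: M ≅ ℤ/2 ⊕ ℤ/6 ⊕ ℤ/6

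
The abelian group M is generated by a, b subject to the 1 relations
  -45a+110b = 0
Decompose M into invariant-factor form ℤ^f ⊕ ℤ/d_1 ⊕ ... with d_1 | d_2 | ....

Answer: M ≅ ℤ^1 ⊕ ℤ/5

Derivation:
rank_ℚ(R)=1; free=2−1=1
SNF(R) diag = [5] → torsion [5]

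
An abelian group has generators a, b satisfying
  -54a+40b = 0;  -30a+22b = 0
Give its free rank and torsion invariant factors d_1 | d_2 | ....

Answer: M ≅ ℤ/2 ⊕ ℤ/6

Derivation:
rank_ℚ(R)=2; free=2−2=0
SNF(R) diag = [2, 6] → torsion [2, 6]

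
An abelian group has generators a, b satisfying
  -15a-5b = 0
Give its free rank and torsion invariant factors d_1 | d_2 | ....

rank_ℚ(R)=1; free=2−1=1
SNF(R) diag = [5] → torsion [5]

Answer: M ≅ ℤ^1 ⊕ ℤ/5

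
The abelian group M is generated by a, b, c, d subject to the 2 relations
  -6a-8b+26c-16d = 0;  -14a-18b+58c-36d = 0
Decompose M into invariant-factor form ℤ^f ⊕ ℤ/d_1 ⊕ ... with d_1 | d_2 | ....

Answer: M ≅ ℤ^2 ⊕ ℤ/2 ⊕ ℤ/2

Derivation:
rank_ℚ(R)=2; free=4−2=2
SNF(R) diag = [2, 2] → torsion [2, 2]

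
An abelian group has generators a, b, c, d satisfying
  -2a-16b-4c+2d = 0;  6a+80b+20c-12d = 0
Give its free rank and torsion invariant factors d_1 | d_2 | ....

Answer: M ≅ ℤ^2 ⊕ ℤ/2 ⊕ ℤ/2

Derivation:
rank_ℚ(R)=2; free=4−2=2
SNF(R) diag = [2, 2] → torsion [2, 2]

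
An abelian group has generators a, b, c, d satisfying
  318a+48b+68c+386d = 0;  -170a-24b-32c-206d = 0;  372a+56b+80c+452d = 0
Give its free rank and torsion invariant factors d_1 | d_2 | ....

rank_ℚ(R)=3; free=4−3=1
SNF(R) diag = [2, 4, 8] → torsion [2, 4, 8]

Answer: M ≅ ℤ^1 ⊕ ℤ/2 ⊕ ℤ/4 ⊕ ℤ/8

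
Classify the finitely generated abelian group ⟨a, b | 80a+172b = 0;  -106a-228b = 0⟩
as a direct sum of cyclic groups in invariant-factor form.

rank_ℚ(R)=2; free=2−2=0
SNF(R) diag = [2, 4] → torsion [2, 4]

Answer: M ≅ ℤ/2 ⊕ ℤ/4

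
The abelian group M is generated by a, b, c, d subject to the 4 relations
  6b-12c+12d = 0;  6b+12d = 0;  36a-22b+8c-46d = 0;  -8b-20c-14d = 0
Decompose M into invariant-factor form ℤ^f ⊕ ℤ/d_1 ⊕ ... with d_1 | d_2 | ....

rank_ℚ(R)=4; free=4−4=0
SNF(R) diag = [2, 6, 12, 36] → torsion [2, 6, 12, 36]

Answer: M ≅ ℤ/2 ⊕ ℤ/6 ⊕ ℤ/12 ⊕ ℤ/36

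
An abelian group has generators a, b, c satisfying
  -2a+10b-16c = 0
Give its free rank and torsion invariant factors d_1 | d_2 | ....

Answer: M ≅ ℤ^2 ⊕ ℤ/2

Derivation:
rank_ℚ(R)=1; free=3−1=2
SNF(R) diag = [2] → torsion [2]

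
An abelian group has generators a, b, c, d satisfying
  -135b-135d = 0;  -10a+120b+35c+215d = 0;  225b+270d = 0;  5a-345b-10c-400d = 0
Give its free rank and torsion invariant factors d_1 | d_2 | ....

rank_ℚ(R)=4; free=4−4=0
SNF(R) diag = [5, 15, 45, 135] → torsion [5, 15, 45, 135]

Answer: M ≅ ℤ/5 ⊕ ℤ/15 ⊕ ℤ/45 ⊕ ℤ/135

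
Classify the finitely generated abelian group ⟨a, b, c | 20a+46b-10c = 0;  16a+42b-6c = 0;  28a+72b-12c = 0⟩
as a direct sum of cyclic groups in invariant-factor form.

rank_ℚ(R)=3; free=3−3=0
SNF(R) diag = [2, 4, 12] → torsion [2, 4, 12]

Answer: M ≅ ℤ/2 ⊕ ℤ/4 ⊕ ℤ/12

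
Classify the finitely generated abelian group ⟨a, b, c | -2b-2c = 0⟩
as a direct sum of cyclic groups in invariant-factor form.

rank_ℚ(R)=1; free=3−1=2
SNF(R) diag = [2] → torsion [2]

Answer: M ≅ ℤ^2 ⊕ ℤ/2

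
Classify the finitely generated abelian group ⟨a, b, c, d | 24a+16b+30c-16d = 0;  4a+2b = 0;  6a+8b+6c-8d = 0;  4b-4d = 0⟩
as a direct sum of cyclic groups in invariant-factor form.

Answer: M ≅ ℤ/2 ⊕ ℤ/2 ⊕ ℤ/6 ⊕ ℤ/12

Derivation:
rank_ℚ(R)=4; free=4−4=0
SNF(R) diag = [2, 2, 6, 12] → torsion [2, 2, 6, 12]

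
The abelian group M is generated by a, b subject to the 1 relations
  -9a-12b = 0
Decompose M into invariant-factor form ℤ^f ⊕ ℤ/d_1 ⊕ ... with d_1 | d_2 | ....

rank_ℚ(R)=1; free=2−1=1
SNF(R) diag = [3] → torsion [3]

Answer: M ≅ ℤ^1 ⊕ ℤ/3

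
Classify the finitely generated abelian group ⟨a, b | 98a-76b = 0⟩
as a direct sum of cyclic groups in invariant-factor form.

Answer: M ≅ ℤ^1 ⊕ ℤ/2

Derivation:
rank_ℚ(R)=1; free=2−1=1
SNF(R) diag = [2] → torsion [2]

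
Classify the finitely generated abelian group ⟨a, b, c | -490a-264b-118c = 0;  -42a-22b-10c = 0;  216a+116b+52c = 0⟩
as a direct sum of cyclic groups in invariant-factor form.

rank_ℚ(R)=3; free=3−3=0
SNF(R) diag = [2, 2, 4] → torsion [2, 2, 4]

Answer: M ≅ ℤ/2 ⊕ ℤ/2 ⊕ ℤ/4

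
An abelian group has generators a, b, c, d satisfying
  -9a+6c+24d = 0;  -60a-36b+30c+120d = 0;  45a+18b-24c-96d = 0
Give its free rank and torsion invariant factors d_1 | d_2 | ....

Answer: M ≅ ℤ^1 ⊕ ℤ/3 ⊕ ℤ/6 ⊕ ℤ/18

Derivation:
rank_ℚ(R)=3; free=4−3=1
SNF(R) diag = [3, 6, 18] → torsion [3, 6, 18]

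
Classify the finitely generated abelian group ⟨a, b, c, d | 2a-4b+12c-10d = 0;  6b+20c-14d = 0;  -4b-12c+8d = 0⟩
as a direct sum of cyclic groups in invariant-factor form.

rank_ℚ(R)=3; free=4−3=1
SNF(R) diag = [2, 2, 4] → torsion [2, 2, 4]

Answer: M ≅ ℤ^1 ⊕ ℤ/2 ⊕ ℤ/2 ⊕ ℤ/4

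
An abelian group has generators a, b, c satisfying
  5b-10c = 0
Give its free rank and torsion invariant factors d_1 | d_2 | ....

rank_ℚ(R)=1; free=3−1=2
SNF(R) diag = [5] → torsion [5]

Answer: M ≅ ℤ^2 ⊕ ℤ/5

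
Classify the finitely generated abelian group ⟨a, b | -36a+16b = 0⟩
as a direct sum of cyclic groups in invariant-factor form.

Answer: M ≅ ℤ^1 ⊕ ℤ/4

Derivation:
rank_ℚ(R)=1; free=2−1=1
SNF(R) diag = [4] → torsion [4]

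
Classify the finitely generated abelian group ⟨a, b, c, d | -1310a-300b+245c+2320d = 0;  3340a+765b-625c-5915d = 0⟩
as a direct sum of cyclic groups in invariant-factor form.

Answer: M ≅ ℤ^2 ⊕ ℤ/5 ⊕ ℤ/15

Derivation:
rank_ℚ(R)=2; free=4−2=2
SNF(R) diag = [5, 15] → torsion [5, 15]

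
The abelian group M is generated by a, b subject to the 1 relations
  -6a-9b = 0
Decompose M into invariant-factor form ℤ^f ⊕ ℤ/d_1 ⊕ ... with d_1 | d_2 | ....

Answer: M ≅ ℤ^1 ⊕ ℤ/3

Derivation:
rank_ℚ(R)=1; free=2−1=1
SNF(R) diag = [3] → torsion [3]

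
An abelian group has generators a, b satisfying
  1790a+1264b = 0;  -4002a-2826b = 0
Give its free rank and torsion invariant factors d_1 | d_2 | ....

Answer: M ≅ ℤ/2 ⊕ ℤ/6

Derivation:
rank_ℚ(R)=2; free=2−2=0
SNF(R) diag = [2, 6] → torsion [2, 6]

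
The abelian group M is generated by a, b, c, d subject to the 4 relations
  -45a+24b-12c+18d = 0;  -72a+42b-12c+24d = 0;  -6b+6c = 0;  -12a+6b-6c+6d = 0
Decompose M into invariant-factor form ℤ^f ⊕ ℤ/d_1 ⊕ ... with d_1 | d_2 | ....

Answer: M ≅ ℤ/3 ⊕ ℤ/6 ⊕ ℤ/6 ⊕ ℤ/6

Derivation:
rank_ℚ(R)=4; free=4−4=0
SNF(R) diag = [3, 6, 6, 6] → torsion [3, 6, 6, 6]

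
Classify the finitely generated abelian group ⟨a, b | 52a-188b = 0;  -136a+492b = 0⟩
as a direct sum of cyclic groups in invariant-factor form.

rank_ℚ(R)=2; free=2−2=0
SNF(R) diag = [4, 4] → torsion [4, 4]

Answer: M ≅ ℤ/4 ⊕ ℤ/4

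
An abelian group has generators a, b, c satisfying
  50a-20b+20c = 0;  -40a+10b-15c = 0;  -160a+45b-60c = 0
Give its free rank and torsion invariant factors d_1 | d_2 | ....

Answer: M ≅ ℤ/5 ⊕ ℤ/5 ⊕ ℤ/10

Derivation:
rank_ℚ(R)=3; free=3−3=0
SNF(R) diag = [5, 5, 10] → torsion [5, 5, 10]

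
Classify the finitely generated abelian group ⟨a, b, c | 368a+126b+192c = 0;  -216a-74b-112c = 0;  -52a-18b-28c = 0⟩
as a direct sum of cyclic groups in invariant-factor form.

Answer: M ≅ ℤ/2 ⊕ ℤ/4 ⊕ ℤ/8

Derivation:
rank_ℚ(R)=3; free=3−3=0
SNF(R) diag = [2, 4, 8] → torsion [2, 4, 8]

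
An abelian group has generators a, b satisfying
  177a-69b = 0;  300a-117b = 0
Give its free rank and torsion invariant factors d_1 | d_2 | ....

rank_ℚ(R)=2; free=2−2=0
SNF(R) diag = [3, 3] → torsion [3, 3]

Answer: M ≅ ℤ/3 ⊕ ℤ/3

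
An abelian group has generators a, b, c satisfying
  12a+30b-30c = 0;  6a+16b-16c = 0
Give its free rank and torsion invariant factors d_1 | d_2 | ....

Answer: M ≅ ℤ^1 ⊕ ℤ/2 ⊕ ℤ/6

Derivation:
rank_ℚ(R)=2; free=3−2=1
SNF(R) diag = [2, 6] → torsion [2, 6]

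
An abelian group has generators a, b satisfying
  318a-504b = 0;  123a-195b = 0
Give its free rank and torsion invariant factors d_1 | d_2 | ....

rank_ℚ(R)=2; free=2−2=0
SNF(R) diag = [3, 6] → torsion [3, 6]

Answer: M ≅ ℤ/3 ⊕ ℤ/6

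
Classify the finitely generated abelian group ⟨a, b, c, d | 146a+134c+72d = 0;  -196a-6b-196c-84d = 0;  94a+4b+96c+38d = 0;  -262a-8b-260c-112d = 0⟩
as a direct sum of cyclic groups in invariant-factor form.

Answer: M ≅ ℤ/2 ⊕ ℤ/2 ⊕ ℤ/6 ⊕ ℤ/18

Derivation:
rank_ℚ(R)=4; free=4−4=0
SNF(R) diag = [2, 2, 6, 18] → torsion [2, 2, 6, 18]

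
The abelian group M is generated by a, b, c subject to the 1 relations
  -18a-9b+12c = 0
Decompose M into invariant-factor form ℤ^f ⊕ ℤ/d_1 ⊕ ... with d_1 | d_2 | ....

rank_ℚ(R)=1; free=3−1=2
SNF(R) diag = [3] → torsion [3]

Answer: M ≅ ℤ^2 ⊕ ℤ/3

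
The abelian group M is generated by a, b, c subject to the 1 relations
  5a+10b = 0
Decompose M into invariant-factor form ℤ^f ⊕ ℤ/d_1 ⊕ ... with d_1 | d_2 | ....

Answer: M ≅ ℤ^2 ⊕ ℤ/5

Derivation:
rank_ℚ(R)=1; free=3−1=2
SNF(R) diag = [5] → torsion [5]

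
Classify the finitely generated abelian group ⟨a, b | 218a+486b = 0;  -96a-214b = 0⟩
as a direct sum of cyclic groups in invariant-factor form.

Answer: M ≅ ℤ/2 ⊕ ℤ/2

Derivation:
rank_ℚ(R)=2; free=2−2=0
SNF(R) diag = [2, 2] → torsion [2, 2]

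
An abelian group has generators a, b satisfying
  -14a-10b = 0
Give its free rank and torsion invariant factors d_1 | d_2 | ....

rank_ℚ(R)=1; free=2−1=1
SNF(R) diag = [2] → torsion [2]

Answer: M ≅ ℤ^1 ⊕ ℤ/2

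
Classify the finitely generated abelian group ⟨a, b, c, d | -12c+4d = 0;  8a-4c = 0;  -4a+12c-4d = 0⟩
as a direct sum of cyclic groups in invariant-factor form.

rank_ℚ(R)=3; free=4−3=1
SNF(R) diag = [4, 4, 4] → torsion [4, 4, 4]

Answer: M ≅ ℤ^1 ⊕ ℤ/4 ⊕ ℤ/4 ⊕ ℤ/4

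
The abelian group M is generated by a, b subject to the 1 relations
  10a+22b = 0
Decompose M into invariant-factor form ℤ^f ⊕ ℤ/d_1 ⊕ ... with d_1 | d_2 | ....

rank_ℚ(R)=1; free=2−1=1
SNF(R) diag = [2] → torsion [2]

Answer: M ≅ ℤ^1 ⊕ ℤ/2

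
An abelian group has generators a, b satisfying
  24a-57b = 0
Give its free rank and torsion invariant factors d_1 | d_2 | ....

rank_ℚ(R)=1; free=2−1=1
SNF(R) diag = [3] → torsion [3]

Answer: M ≅ ℤ^1 ⊕ ℤ/3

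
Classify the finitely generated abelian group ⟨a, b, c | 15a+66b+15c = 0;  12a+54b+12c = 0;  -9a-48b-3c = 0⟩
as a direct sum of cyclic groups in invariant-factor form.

Answer: M ≅ ℤ/3 ⊕ ℤ/6 ⊕ ℤ/6

Derivation:
rank_ℚ(R)=3; free=3−3=0
SNF(R) diag = [3, 6, 6] → torsion [3, 6, 6]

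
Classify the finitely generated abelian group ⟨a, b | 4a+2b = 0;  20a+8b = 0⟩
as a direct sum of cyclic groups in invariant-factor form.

rank_ℚ(R)=2; free=2−2=0
SNF(R) diag = [2, 4] → torsion [2, 4]

Answer: M ≅ ℤ/2 ⊕ ℤ/4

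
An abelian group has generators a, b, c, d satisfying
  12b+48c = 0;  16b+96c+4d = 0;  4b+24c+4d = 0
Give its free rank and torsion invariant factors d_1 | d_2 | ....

Answer: M ≅ ℤ^1 ⊕ ℤ/4 ⊕ ℤ/12 ⊕ ℤ/24

Derivation:
rank_ℚ(R)=3; free=4−3=1
SNF(R) diag = [4, 12, 24] → torsion [4, 12, 24]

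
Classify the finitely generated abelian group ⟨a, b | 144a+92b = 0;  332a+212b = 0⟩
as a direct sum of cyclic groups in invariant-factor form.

rank_ℚ(R)=2; free=2−2=0
SNF(R) diag = [4, 4] → torsion [4, 4]

Answer: M ≅ ℤ/4 ⊕ ℤ/4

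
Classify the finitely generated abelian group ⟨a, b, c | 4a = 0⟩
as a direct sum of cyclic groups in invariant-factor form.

rank_ℚ(R)=1; free=3−1=2
SNF(R) diag = [4] → torsion [4]

Answer: M ≅ ℤ^2 ⊕ ℤ/4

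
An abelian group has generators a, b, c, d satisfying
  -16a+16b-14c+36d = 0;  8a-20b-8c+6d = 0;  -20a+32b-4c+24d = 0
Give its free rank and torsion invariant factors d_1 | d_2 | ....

rank_ℚ(R)=3; free=4−3=1
SNF(R) diag = [2, 6, 12] → torsion [2, 6, 12]

Answer: M ≅ ℤ^1 ⊕ ℤ/2 ⊕ ℤ/6 ⊕ ℤ/12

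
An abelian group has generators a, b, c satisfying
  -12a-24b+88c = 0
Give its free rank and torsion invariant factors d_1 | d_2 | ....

rank_ℚ(R)=1; free=3−1=2
SNF(R) diag = [4] → torsion [4]

Answer: M ≅ ℤ^2 ⊕ ℤ/4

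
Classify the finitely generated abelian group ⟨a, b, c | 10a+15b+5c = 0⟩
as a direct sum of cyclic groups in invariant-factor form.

rank_ℚ(R)=1; free=3−1=2
SNF(R) diag = [5] → torsion [5]

Answer: M ≅ ℤ^2 ⊕ ℤ/5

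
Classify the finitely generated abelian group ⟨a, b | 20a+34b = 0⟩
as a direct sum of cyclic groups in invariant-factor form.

rank_ℚ(R)=1; free=2−1=1
SNF(R) diag = [2] → torsion [2]

Answer: M ≅ ℤ^1 ⊕ ℤ/2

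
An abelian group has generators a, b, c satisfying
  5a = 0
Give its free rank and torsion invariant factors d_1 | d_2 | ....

rank_ℚ(R)=1; free=3−1=2
SNF(R) diag = [5] → torsion [5]

Answer: M ≅ ℤ^2 ⊕ ℤ/5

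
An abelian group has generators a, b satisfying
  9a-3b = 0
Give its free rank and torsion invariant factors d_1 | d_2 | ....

Answer: M ≅ ℤ^1 ⊕ ℤ/3

Derivation:
rank_ℚ(R)=1; free=2−1=1
SNF(R) diag = [3] → torsion [3]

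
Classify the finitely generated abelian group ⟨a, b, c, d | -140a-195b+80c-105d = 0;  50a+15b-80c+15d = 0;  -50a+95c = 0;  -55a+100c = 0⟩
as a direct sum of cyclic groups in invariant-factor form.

Answer: M ≅ ℤ/5 ⊕ ℤ/15 ⊕ ℤ/45 ⊕ ℤ/90

Derivation:
rank_ℚ(R)=4; free=4−4=0
SNF(R) diag = [5, 15, 45, 90] → torsion [5, 15, 45, 90]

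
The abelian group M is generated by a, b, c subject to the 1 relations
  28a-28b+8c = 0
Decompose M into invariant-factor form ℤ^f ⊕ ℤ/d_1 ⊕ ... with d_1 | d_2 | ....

rank_ℚ(R)=1; free=3−1=2
SNF(R) diag = [4] → torsion [4]

Answer: M ≅ ℤ^2 ⊕ ℤ/4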